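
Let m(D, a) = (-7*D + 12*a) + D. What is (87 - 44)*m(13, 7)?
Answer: 258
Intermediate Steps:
m(D, a) = -6*D + 12*a
(87 - 44)*m(13, 7) = (87 - 44)*(-6*13 + 12*7) = 43*(-78 + 84) = 43*6 = 258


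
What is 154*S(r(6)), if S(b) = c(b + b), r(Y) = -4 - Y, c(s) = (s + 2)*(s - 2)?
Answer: 60984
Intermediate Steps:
c(s) = (-2 + s)*(2 + s) (c(s) = (2 + s)*(-2 + s) = (-2 + s)*(2 + s))
S(b) = -4 + 4*b² (S(b) = -4 + (b + b)² = -4 + (2*b)² = -4 + 4*b²)
154*S(r(6)) = 154*(-4 + 4*(-4 - 1*6)²) = 154*(-4 + 4*(-4 - 6)²) = 154*(-4 + 4*(-10)²) = 154*(-4 + 4*100) = 154*(-4 + 400) = 154*396 = 60984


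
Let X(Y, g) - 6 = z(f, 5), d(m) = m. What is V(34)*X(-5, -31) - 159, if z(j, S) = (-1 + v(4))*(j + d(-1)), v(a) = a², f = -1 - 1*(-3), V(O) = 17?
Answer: 198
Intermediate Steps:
f = 2 (f = -1 + 3 = 2)
z(j, S) = -15 + 15*j (z(j, S) = (-1 + 4²)*(j - 1) = (-1 + 16)*(-1 + j) = 15*(-1 + j) = -15 + 15*j)
X(Y, g) = 21 (X(Y, g) = 6 + (-15 + 15*2) = 6 + (-15 + 30) = 6 + 15 = 21)
V(34)*X(-5, -31) - 159 = 17*21 - 159 = 357 - 159 = 198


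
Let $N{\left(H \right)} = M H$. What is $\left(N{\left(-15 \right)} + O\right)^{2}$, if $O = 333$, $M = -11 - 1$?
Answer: $263169$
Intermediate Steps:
$M = -12$
$N{\left(H \right)} = - 12 H$
$\left(N{\left(-15 \right)} + O\right)^{2} = \left(\left(-12\right) \left(-15\right) + 333\right)^{2} = \left(180 + 333\right)^{2} = 513^{2} = 263169$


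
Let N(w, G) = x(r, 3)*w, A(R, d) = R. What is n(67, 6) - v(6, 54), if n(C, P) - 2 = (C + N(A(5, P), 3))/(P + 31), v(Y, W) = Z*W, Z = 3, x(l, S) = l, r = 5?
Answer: -5828/37 ≈ -157.51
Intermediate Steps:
N(w, G) = 5*w
v(Y, W) = 3*W
n(C, P) = 2 + (25 + C)/(31 + P) (n(C, P) = 2 + (C + 5*5)/(P + 31) = 2 + (C + 25)/(31 + P) = 2 + (25 + C)/(31 + P))
n(67, 6) - v(6, 54) = (87 + 67 + 2*6)/(31 + 6) - 3*54 = (87 + 67 + 12)/37 - 1*162 = (1/37)*166 - 162 = 166/37 - 162 = -5828/37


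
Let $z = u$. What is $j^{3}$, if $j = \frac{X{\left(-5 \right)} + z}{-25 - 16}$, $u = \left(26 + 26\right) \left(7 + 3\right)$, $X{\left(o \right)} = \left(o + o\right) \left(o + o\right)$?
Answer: $- \frac{238328000}{68921} \approx -3458.0$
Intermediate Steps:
$X{\left(o \right)} = 4 o^{2}$ ($X{\left(o \right)} = 2 o 2 o = 4 o^{2}$)
$u = 520$ ($u = 52 \cdot 10 = 520$)
$z = 520$
$j = - \frac{620}{41}$ ($j = \frac{4 \left(-5\right)^{2} + 520}{-25 - 16} = \frac{4 \cdot 25 + 520}{-41} = \left(100 + 520\right) \left(- \frac{1}{41}\right) = 620 \left(- \frac{1}{41}\right) = - \frac{620}{41} \approx -15.122$)
$j^{3} = \left(- \frac{620}{41}\right)^{3} = - \frac{238328000}{68921}$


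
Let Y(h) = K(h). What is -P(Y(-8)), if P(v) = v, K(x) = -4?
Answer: 4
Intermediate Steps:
Y(h) = -4
-P(Y(-8)) = -1*(-4) = 4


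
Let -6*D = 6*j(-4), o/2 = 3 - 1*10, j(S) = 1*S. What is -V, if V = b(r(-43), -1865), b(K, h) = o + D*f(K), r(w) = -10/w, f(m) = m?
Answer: 562/43 ≈ 13.070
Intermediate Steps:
j(S) = S
o = -14 (o = 2*(3 - 1*10) = 2*(3 - 10) = 2*(-7) = -14)
D = 4 (D = -(-4) = -⅙*(-24) = 4)
b(K, h) = -14 + 4*K
V = -562/43 (V = -14 + 4*(-10/(-43)) = -14 + 4*(-10*(-1/43)) = -14 + 4*(10/43) = -14 + 40/43 = -562/43 ≈ -13.070)
-V = -1*(-562/43) = 562/43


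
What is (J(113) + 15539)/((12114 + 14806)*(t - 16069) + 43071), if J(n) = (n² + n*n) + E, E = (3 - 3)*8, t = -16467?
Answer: -41077/875826049 ≈ -4.6901e-5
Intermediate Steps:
E = 0 (E = 0*8 = 0)
J(n) = 2*n² (J(n) = (n² + n*n) + 0 = (n² + n²) + 0 = 2*n² + 0 = 2*n²)
(J(113) + 15539)/((12114 + 14806)*(t - 16069) + 43071) = (2*113² + 15539)/((12114 + 14806)*(-16467 - 16069) + 43071) = (2*12769 + 15539)/(26920*(-32536) + 43071) = (25538 + 15539)/(-875869120 + 43071) = 41077/(-875826049) = 41077*(-1/875826049) = -41077/875826049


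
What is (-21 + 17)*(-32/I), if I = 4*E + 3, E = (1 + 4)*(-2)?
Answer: -128/37 ≈ -3.4595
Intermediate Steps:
E = -10 (E = 5*(-2) = -10)
I = -37 (I = 4*(-10) + 3 = -40 + 3 = -37)
(-21 + 17)*(-32/I) = (-21 + 17)*(-32/(-37)) = -(-128)*(-1)/37 = -4*32/37 = -128/37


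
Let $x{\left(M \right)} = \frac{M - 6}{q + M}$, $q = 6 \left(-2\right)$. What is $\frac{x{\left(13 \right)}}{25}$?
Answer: $\frac{7}{25} \approx 0.28$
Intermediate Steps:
$q = -12$
$x{\left(M \right)} = \frac{-6 + M}{-12 + M}$ ($x{\left(M \right)} = \frac{M - 6}{-12 + M} = \frac{-6 + M}{-12 + M}$)
$\frac{x{\left(13 \right)}}{25} = \frac{\frac{1}{-12 + 13} \left(-6 + 13\right)}{25} = \frac{1^{-1} \cdot 7}{25} = \frac{1 \cdot 7}{25} = \frac{1}{25} \cdot 7 = \frac{7}{25}$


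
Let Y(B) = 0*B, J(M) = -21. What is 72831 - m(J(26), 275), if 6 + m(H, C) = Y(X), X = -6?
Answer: 72837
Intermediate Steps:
Y(B) = 0
m(H, C) = -6 (m(H, C) = -6 + 0 = -6)
72831 - m(J(26), 275) = 72831 - 1*(-6) = 72831 + 6 = 72837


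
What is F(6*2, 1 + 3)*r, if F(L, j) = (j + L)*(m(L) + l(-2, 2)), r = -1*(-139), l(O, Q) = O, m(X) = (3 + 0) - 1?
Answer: 0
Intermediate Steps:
m(X) = 2 (m(X) = 3 - 1 = 2)
r = 139
F(L, j) = 0 (F(L, j) = (j + L)*(2 - 2) = (L + j)*0 = 0)
F(6*2, 1 + 3)*r = 0*139 = 0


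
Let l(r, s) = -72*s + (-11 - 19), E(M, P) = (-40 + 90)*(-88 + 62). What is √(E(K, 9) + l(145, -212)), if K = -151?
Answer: √13934 ≈ 118.04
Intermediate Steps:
E(M, P) = -1300 (E(M, P) = 50*(-26) = -1300)
l(r, s) = -30 - 72*s (l(r, s) = -72*s - 30 = -30 - 72*s)
√(E(K, 9) + l(145, -212)) = √(-1300 + (-30 - 72*(-212))) = √(-1300 + (-30 + 15264)) = √(-1300 + 15234) = √13934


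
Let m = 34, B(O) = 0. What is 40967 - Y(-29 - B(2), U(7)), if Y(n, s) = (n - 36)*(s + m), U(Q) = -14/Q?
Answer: 43047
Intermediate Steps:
Y(n, s) = (-36 + n)*(34 + s) (Y(n, s) = (n - 36)*(s + 34) = (-36 + n)*(34 + s))
40967 - Y(-29 - B(2), U(7)) = 40967 - (-1224 - (-504)/7 + 34*(-29 - 1*0) + (-29 - 1*0)*(-14/7)) = 40967 - (-1224 - (-504)/7 + 34*(-29 + 0) + (-29 + 0)*(-14*⅐)) = 40967 - (-1224 - 36*(-2) + 34*(-29) - 29*(-2)) = 40967 - (-1224 + 72 - 986 + 58) = 40967 - 1*(-2080) = 40967 + 2080 = 43047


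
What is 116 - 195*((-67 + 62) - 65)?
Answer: 13766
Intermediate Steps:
116 - 195*((-67 + 62) - 65) = 116 - 195*(-5 - 65) = 116 - 195*(-70) = 116 + 13650 = 13766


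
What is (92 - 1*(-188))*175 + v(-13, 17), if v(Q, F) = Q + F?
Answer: 49004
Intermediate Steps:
v(Q, F) = F + Q
(92 - 1*(-188))*175 + v(-13, 17) = (92 - 1*(-188))*175 + (17 - 13) = (92 + 188)*175 + 4 = 280*175 + 4 = 49000 + 4 = 49004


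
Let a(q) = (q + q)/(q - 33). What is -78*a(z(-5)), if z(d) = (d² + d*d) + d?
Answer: -585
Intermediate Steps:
z(d) = d + 2*d² (z(d) = (d² + d²) + d = 2*d² + d = d + 2*d²)
a(q) = 2*q/(-33 + q) (a(q) = (2*q)/(-33 + q) = 2*q/(-33 + q))
-78*a(z(-5)) = -156*(-5*(1 + 2*(-5)))/(-33 - 5*(1 + 2*(-5))) = -156*(-5*(1 - 10))/(-33 - 5*(1 - 10)) = -156*(-5*(-9))/(-33 - 5*(-9)) = -156*45/(-33 + 45) = -156*45/12 = -78*15/2 = -585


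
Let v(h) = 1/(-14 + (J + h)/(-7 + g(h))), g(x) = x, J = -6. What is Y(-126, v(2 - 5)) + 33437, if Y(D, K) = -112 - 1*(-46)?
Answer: 33371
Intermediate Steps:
v(h) = 1/(-14 + (-6 + h)/(-7 + h))
Y(D, K) = -66 (Y(D, K) = -112 + 46 = -66)
Y(-126, v(2 - 5)) + 33437 = -66 + 33437 = 33371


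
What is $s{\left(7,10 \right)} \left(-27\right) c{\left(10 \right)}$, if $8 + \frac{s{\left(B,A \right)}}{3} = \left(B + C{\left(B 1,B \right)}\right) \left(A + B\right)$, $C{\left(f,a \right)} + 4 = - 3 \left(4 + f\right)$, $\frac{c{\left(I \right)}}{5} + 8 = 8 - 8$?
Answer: $-1678320$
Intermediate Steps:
$c{\left(I \right)} = -40$ ($c{\left(I \right)} = -40 + 5 \left(8 - 8\right) = -40 + 5 \cdot 0 = -40 + 0 = -40$)
$C{\left(f,a \right)} = -16 - 3 f$ ($C{\left(f,a \right)} = -4 - 3 \left(4 + f\right) = -4 - \left(12 + 3 f\right) = -16 - 3 f$)
$s{\left(B,A \right)} = -24 + 3 \left(-16 - 2 B\right) \left(A + B\right)$ ($s{\left(B,A \right)} = -24 + 3 \left(B - \left(16 + 3 B 1\right)\right) \left(A + B\right) = -24 + 3 \left(B - \left(16 + 3 B\right)\right) \left(A + B\right) = -24 + 3 \left(-16 - 2 B\right) \left(A + B\right)$)
$s{\left(7,10 \right)} \left(-27\right) c{\left(10 \right)} = \left(-24 - 480 - 336 - 6 \cdot 7^{2} - 60 \cdot 7\right) \left(-27\right) \left(-40\right) = \left(-24 - 480 - 336 - 294 - 420\right) \left(-27\right) \left(-40\right) = \left(-1554\right) \left(-27\right) \left(-40\right) = 41958 \left(-40\right) = -1678320$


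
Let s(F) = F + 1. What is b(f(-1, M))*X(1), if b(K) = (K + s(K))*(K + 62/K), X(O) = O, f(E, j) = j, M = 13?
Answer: 6237/13 ≈ 479.77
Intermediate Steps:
s(F) = 1 + F
b(K) = (1 + 2*K)*(K + 62/K) (b(K) = (K + (1 + K))*(K + 62/K) = (1 + 2*K)*(K + 62/K))
b(f(-1, M))*X(1) = (124 + 13 + 2*13² + 62/13)*1 = (124 + 13 + 2*169 + 62*(1/13))*1 = (124 + 13 + 338 + 62/13)*1 = (6237/13)*1 = 6237/13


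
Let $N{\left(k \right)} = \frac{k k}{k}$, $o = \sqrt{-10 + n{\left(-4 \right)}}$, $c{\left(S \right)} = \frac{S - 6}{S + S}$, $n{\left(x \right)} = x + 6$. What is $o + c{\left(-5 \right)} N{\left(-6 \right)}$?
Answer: $- \frac{33}{5} + 2 i \sqrt{2} \approx -6.6 + 2.8284 i$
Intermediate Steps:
$n{\left(x \right)} = 6 + x$
$c{\left(S \right)} = \frac{-6 + S}{2 S}$
$o = 2 i \sqrt{2}$ ($o = \sqrt{-10 + \left(6 - 4\right)} = \sqrt{-10 + 2} = \sqrt{-8} = 2 i \sqrt{2} \approx 2.8284 i$)
$N{\left(k \right)} = k$ ($N{\left(k \right)} = \frac{k^{2}}{k} = k$)
$o + c{\left(-5 \right)} N{\left(-6 \right)} = 2 i \sqrt{2} + \frac{-6 - 5}{2 \left(-5\right)} \left(-6\right) = 2 i \sqrt{2} + \frac{1}{2} \left(- \frac{1}{5}\right) \left(-11\right) \left(-6\right) = 2 i \sqrt{2} + \frac{11}{10} \left(-6\right) = 2 i \sqrt{2} - \frac{33}{5} = - \frac{33}{5} + 2 i \sqrt{2}$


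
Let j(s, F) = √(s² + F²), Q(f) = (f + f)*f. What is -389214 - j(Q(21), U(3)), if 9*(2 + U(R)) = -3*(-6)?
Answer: -390096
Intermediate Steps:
Q(f) = 2*f² (Q(f) = (2*f)*f = 2*f²)
U(R) = 0 (U(R) = -2 + (-3*(-6))/9 = -2 + (⅑)*18 = -2 + 2 = 0)
j(s, F) = √(F² + s²)
-389214 - j(Q(21), U(3)) = -389214 - √(0² + (2*21²)²) = -389214 - √(0 + (2*441)²) = -389214 - √(0 + 882²) = -389214 - √(0 + 777924) = -389214 - √777924 = -389214 - 1*882 = -389214 - 882 = -390096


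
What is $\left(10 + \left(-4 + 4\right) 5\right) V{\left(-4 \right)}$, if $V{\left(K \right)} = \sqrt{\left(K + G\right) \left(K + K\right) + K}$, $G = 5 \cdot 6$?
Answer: $20 i \sqrt{53} \approx 145.6 i$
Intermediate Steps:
$G = 30$
$V{\left(K \right)} = \sqrt{K + 2 K \left(30 + K\right)}$ ($V{\left(K \right)} = \sqrt{\left(K + 30\right) \left(K + K\right) + K} = \sqrt{\left(30 + K\right) 2 K + K} = \sqrt{2 K \left(30 + K\right) + K} = \sqrt{K + 2 K \left(30 + K\right)}$)
$\left(10 + \left(-4 + 4\right) 5\right) V{\left(-4 \right)} = \left(10 + \left(-4 + 4\right) 5\right) \sqrt{- 4 \left(61 + 2 \left(-4\right)\right)} = \left(10 + 0 \cdot 5\right) \sqrt{- 4 \left(61 - 8\right)} = \left(10 + 0\right) \sqrt{\left(-4\right) 53} = 10 \sqrt{-212} = 10 \cdot 2 i \sqrt{53} = 20 i \sqrt{53}$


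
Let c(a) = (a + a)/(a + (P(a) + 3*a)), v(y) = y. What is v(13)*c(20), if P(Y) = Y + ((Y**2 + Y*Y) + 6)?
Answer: 260/453 ≈ 0.57395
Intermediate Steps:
P(Y) = 6 + Y + 2*Y**2 (P(Y) = Y + ((Y**2 + Y**2) + 6) = Y + (2*Y**2 + 6) = Y + (6 + 2*Y**2) = 6 + Y + 2*Y**2)
c(a) = 2*a/(6 + 2*a**2 + 5*a) (c(a) = (a + a)/(a + ((6 + a + 2*a**2) + 3*a)) = (2*a)/(a + (6 + 2*a**2 + 4*a)) = (2*a)/(6 + 2*a**2 + 5*a) = 2*a/(6 + 2*a**2 + 5*a))
v(13)*c(20) = 13*(2*20/(6 + 2*20**2 + 5*20)) = 13*(2*20/(6 + 2*400 + 100)) = 13*(2*20/(6 + 800 + 100)) = 13*(2*20/906) = 13*(2*20*(1/906)) = 13*(20/453) = 260/453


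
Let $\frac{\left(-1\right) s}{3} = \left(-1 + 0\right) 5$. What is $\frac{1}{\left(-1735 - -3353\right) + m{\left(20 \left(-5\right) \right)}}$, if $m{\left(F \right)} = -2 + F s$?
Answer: $\frac{1}{116} \approx 0.0086207$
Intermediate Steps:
$s = 15$ ($s = - 3 \left(-1 + 0\right) 5 = - 3 \left(\left(-1\right) 5\right) = \left(-3\right) \left(-5\right) = 15$)
$m{\left(F \right)} = -2 + 15 F$ ($m{\left(F \right)} = -2 + F 15 = -2 + 15 F$)
$\frac{1}{\left(-1735 - -3353\right) + m{\left(20 \left(-5\right) \right)}} = \frac{1}{\left(-1735 - -3353\right) + \left(-2 + 15 \cdot 20 \left(-5\right)\right)} = \frac{1}{\left(-1735 + 3353\right) + \left(-2 + 15 \left(-100\right)\right)} = \frac{1}{1618 - 1502} = \frac{1}{116}$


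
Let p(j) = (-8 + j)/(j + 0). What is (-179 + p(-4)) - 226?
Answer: -402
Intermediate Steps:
p(j) = (-8 + j)/j
(-179 + p(-4)) - 226 = (-179 + (-8 - 4)/(-4)) - 226 = (-179 - ¼*(-12)) - 226 = (-179 + 3) - 226 = -176 - 226 = -402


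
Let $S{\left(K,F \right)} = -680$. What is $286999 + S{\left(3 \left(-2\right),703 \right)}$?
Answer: $286319$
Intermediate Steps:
$286999 + S{\left(3 \left(-2\right),703 \right)} = 286999 - 680 = 286319$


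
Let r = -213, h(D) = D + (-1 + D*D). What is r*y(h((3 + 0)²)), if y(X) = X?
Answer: -18957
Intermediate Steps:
h(D) = -1 + D + D² (h(D) = D + (-1 + D²) = -1 + D + D²)
r*y(h((3 + 0)²)) = -213*(-1 + (3 + 0)² + ((3 + 0)²)²) = -213*(-1 + 3² + (3²)²) = -213*(-1 + 9 + 9²) = -213*(-1 + 9 + 81) = -213*89 = -18957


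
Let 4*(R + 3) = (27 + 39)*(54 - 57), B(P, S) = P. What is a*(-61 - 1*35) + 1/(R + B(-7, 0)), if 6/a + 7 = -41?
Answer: 1426/119 ≈ 11.983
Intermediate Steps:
R = -105/2 (R = -3 + ((27 + 39)*(54 - 57))/4 = -3 + (66*(-3))/4 = -3 + (¼)*(-198) = -3 - 99/2 = -105/2 ≈ -52.500)
a = -⅛ (a = 6/(-7 - 41) = 6/(-48) = 6*(-1/48) = -⅛ ≈ -0.12500)
a*(-61 - 1*35) + 1/(R + B(-7, 0)) = -(-61 - 1*35)/8 + 1/(-105/2 - 7) = -(-61 - 35)/8 + 1/(-119/2) = -⅛*(-96) - 2/119 = 12 - 2/119 = 1426/119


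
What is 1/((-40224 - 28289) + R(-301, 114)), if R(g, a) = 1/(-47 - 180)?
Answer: -227/15552452 ≈ -1.4596e-5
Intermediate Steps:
R(g, a) = -1/227 (R(g, a) = 1/(-227) = -1/227)
1/((-40224 - 28289) + R(-301, 114)) = 1/((-40224 - 28289) - 1/227) = 1/(-68513 - 1/227) = 1/(-15552452/227) = -227/15552452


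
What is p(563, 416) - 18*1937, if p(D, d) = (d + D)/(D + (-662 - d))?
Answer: -17956969/515 ≈ -34868.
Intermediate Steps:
p(D, d) = (D + d)/(-662 + D - d)
p(563, 416) - 18*1937 = (-1*563 - 1*416)/(662 + 416 - 1*563) - 18*1937 = (-563 - 416)/(662 + 416 - 563) - 34866 = -979/515 - 34866 = -17956969/515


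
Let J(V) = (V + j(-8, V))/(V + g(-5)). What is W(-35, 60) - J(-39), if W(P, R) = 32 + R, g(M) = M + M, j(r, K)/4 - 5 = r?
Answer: 4457/49 ≈ 90.959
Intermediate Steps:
j(r, K) = 20 + 4*r
g(M) = 2*M
J(V) = (-12 + V)/(-10 + V) (J(V) = (V + (20 + 4*(-8)))/(V + 2*(-5)) = (V + (20 - 32))/(V - 10) = (V - 12)/(-10 + V) = (-12 + V)/(-10 + V))
W(-35, 60) - J(-39) = (32 + 60) - (-12 - 39)/(-10 - 39) = 92 - (-51)/(-49) = 92 - (-1)*(-51)/49 = 92 - 1*51/49 = 92 - 51/49 = 4457/49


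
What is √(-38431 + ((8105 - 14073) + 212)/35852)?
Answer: 2*I*√771845365949/8963 ≈ 196.04*I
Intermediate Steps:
√(-38431 + ((8105 - 14073) + 212)/35852) = √(-38431 + (-5968 + 212)*(1/35852)) = √(-38431 - 5756*1/35852) = √(-38431 - 1439/8963) = √(-344458492/8963) = 2*I*√771845365949/8963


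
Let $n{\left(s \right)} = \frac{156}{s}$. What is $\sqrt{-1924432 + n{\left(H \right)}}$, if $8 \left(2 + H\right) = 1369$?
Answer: $\frac{4 i \sqrt{24464450351}}{451} \approx 1387.2 i$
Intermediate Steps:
$H = \frac{1353}{8}$ ($H = -2 + \frac{1}{8} \cdot 1369 = -2 + \frac{1369}{8} = \frac{1353}{8} \approx 169.13$)
$\sqrt{-1924432 + n{\left(H \right)}} = \sqrt{-1924432 + \frac{156}{\frac{1353}{8}}} = \sqrt{-1924432 + 156 \cdot \frac{8}{1353}} = \sqrt{-1924432 + \frac{416}{451}} = \sqrt{- \frac{867918416}{451}} = \frac{4 i \sqrt{24464450351}}{451}$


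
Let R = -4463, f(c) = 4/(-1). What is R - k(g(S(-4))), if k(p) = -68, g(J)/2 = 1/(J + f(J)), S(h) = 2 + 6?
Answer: -4395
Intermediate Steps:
S(h) = 8
f(c) = -4 (f(c) = 4*(-1) = -4)
g(J) = 2/(-4 + J) (g(J) = 2/(J - 4) = 2/(-4 + J))
R - k(g(S(-4))) = -4463 - 1*(-68) = -4463 + 68 = -4395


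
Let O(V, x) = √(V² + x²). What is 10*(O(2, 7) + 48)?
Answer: 480 + 10*√53 ≈ 552.80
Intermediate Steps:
10*(O(2, 7) + 48) = 10*(√(2² + 7²) + 48) = 10*(√(4 + 49) + 48) = 10*(√53 + 48) = 10*(48 + √53) = 480 + 10*√53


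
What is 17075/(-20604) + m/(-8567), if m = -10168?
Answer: 63219947/176514468 ≈ 0.35816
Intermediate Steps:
17075/(-20604) + m/(-8567) = 17075/(-20604) - 10168/(-8567) = 17075*(-1/20604) - 10168*(-1/8567) = -17075/20604 + 10168/8567 = 63219947/176514468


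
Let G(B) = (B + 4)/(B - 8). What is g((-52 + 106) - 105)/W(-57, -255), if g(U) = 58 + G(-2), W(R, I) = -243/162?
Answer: -578/15 ≈ -38.533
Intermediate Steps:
G(B) = (4 + B)/(-8 + B)
W(R, I) = -3/2 (W(R, I) = -243*1/162 = -3/2)
g(U) = 289/5 (g(U) = 58 + (4 - 2)/(-8 - 2) = 58 + 2/(-10) = 58 - ⅒*2 = 58 - ⅕ = 289/5)
g((-52 + 106) - 105)/W(-57, -255) = 289/(5*(-3/2)) = (289/5)*(-⅔) = -578/15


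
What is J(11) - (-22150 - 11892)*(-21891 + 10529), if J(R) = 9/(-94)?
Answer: -36357809185/94 ≈ -3.8679e+8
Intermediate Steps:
J(R) = -9/94 (J(R) = 9*(-1/94) = -9/94)
J(11) - (-22150 - 11892)*(-21891 + 10529) = -9/94 - (-22150 - 11892)*(-21891 + 10529) = -9/94 - (-34042)*(-11362) = -9/94 - 1*386785204 = -9/94 - 386785204 = -36357809185/94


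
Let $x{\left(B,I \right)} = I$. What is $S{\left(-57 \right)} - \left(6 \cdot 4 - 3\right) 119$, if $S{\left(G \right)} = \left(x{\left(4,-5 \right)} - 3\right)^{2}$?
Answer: $-2435$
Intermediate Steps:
$S{\left(G \right)} = 64$ ($S{\left(G \right)} = \left(-5 - 3\right)^{2} = \left(-8\right)^{2} = 64$)
$S{\left(-57 \right)} - \left(6 \cdot 4 - 3\right) 119 = 64 - \left(6 \cdot 4 - 3\right) 119 = 64 - \left(24 - 3\right) 119 = 64 - 21 \cdot 119 = 64 - 2499 = -2435$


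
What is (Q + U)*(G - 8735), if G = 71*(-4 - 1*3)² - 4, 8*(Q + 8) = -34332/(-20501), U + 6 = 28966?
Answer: -3122069020810/20501 ≈ -1.5229e+8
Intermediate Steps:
U = 28960 (U = -6 + 28966 = 28960)
Q = -319433/41002 (Q = -8 + (-34332/(-20501))/8 = -8 + (-34332*(-1/20501))/8 = -8 + (⅛)*(34332/20501) = -8 + 8583/41002 = -319433/41002 ≈ -7.7907)
G = 3475 (G = 71*(-4 - 3)² - 4 = 71*(-7)² - 4 = 71*49 - 4 = 3479 - 4 = 3475)
(Q + U)*(G - 8735) = (-319433/41002 + 28960)*(3475 - 8735) = (1187098487/41002)*(-5260) = -3122069020810/20501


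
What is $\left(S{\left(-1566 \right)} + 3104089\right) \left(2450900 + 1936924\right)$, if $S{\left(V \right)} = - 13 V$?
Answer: $13709523533328$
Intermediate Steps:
$\left(S{\left(-1566 \right)} + 3104089\right) \left(2450900 + 1936924\right) = \left(\left(-13\right) \left(-1566\right) + 3104089\right) \left(2450900 + 1936924\right) = \left(20358 + 3104089\right) 4387824 = 3124447 \cdot 4387824 = 13709523533328$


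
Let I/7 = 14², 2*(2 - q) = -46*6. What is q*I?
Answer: 192080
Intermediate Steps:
q = 140 (q = 2 - (-23)*6 = 2 - ½*(-276) = 2 + 138 = 140)
I = 1372 (I = 7*14² = 7*196 = 1372)
q*I = 140*1372 = 192080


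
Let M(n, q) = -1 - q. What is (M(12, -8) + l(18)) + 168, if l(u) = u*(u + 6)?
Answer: 607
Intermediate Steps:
l(u) = u*(6 + u)
(M(12, -8) + l(18)) + 168 = ((-1 - 1*(-8)) + 18*(6 + 18)) + 168 = ((-1 + 8) + 18*24) + 168 = (7 + 432) + 168 = 439 + 168 = 607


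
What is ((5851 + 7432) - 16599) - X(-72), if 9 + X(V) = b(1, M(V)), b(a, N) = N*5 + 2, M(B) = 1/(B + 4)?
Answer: -225007/68 ≈ -3308.9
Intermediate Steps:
M(B) = 1/(4 + B)
b(a, N) = 2 + 5*N (b(a, N) = 5*N + 2 = 2 + 5*N)
X(V) = -7 + 5/(4 + V) (X(V) = -9 + (2 + 5/(4 + V)) = -7 + 5/(4 + V))
((5851 + 7432) - 16599) - X(-72) = ((5851 + 7432) - 16599) - (-23 - 7*(-72))/(4 - 72) = (13283 - 16599) - (-23 + 504)/(-68) = -3316 - (-1)*481/68 = -3316 - 1*(-481/68) = -3316 + 481/68 = -225007/68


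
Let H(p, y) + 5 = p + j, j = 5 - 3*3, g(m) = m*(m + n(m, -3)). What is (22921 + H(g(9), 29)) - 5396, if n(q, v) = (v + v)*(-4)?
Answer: 17813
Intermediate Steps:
n(q, v) = -8*v (n(q, v) = (2*v)*(-4) = -8*v)
g(m) = m*(24 + m) (g(m) = m*(m - 8*(-3)) = m*(m + 24) = m*(24 + m))
j = -4 (j = 5 - 9 = -4)
H(p, y) = -9 + p (H(p, y) = -5 + (p - 4) = -5 + (-4 + p) = -9 + p)
(22921 + H(g(9), 29)) - 5396 = (22921 + (-9 + 9*(24 + 9))) - 5396 = (22921 + (-9 + 9*33)) - 5396 = (22921 + (-9 + 297)) - 5396 = (22921 + 288) - 5396 = 23209 - 5396 = 17813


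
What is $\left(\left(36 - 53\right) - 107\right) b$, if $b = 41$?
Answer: $-5084$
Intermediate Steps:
$\left(\left(36 - 53\right) - 107\right) b = \left(\left(36 - 53\right) - 107\right) 41 = \left(-17 - 107\right) 41 = \left(-124\right) 41 = -5084$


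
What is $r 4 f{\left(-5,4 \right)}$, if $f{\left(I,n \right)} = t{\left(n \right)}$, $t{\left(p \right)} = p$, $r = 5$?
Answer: $80$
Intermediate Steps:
$f{\left(I,n \right)} = n$
$r 4 f{\left(-5,4 \right)} = 5 \cdot 4 \cdot 4 = 20 \cdot 4 = 80$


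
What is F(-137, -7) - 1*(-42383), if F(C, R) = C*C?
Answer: 61152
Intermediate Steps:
F(C, R) = C²
F(-137, -7) - 1*(-42383) = (-137)² - 1*(-42383) = 18769 + 42383 = 61152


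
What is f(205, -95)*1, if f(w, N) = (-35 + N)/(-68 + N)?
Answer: 130/163 ≈ 0.79755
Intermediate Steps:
f(w, N) = (-35 + N)/(-68 + N)
f(205, -95)*1 = ((-35 - 95)/(-68 - 95))*1 = (-130/(-163))*1 = -1/163*(-130)*1 = (130/163)*1 = 130/163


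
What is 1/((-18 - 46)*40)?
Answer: -1/2560 ≈ -0.00039063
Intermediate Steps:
1/((-18 - 46)*40) = 1/(-64*40) = 1/(-2560) = -1/2560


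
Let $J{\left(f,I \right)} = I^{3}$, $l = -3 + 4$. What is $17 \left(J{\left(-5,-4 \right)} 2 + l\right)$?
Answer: $-2159$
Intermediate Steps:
$l = 1$
$17 \left(J{\left(-5,-4 \right)} 2 + l\right) = 17 \left(\left(-4\right)^{3} \cdot 2 + 1\right) = 17 \left(\left(-64\right) 2 + 1\right) = 17 \left(-128 + 1\right) = 17 \left(-127\right) = -2159$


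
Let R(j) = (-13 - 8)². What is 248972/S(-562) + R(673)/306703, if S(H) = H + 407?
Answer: -76360390961/47538965 ≈ -1606.3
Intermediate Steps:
R(j) = 441 (R(j) = (-21)² = 441)
S(H) = 407 + H
248972/S(-562) + R(673)/306703 = 248972/(407 - 562) + 441/306703 = 248972/(-155) + 441*(1/306703) = 248972*(-1/155) + 441/306703 = -248972/155 + 441/306703 = -76360390961/47538965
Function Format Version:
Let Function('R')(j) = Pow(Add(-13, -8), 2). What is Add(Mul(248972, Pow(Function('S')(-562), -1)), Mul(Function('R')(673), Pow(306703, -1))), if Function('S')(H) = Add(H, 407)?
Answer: Rational(-76360390961, 47538965) ≈ -1606.3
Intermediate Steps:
Function('R')(j) = 441 (Function('R')(j) = Pow(-21, 2) = 441)
Function('S')(H) = Add(407, H)
Add(Mul(248972, Pow(Function('S')(-562), -1)), Mul(Function('R')(673), Pow(306703, -1))) = Add(Mul(248972, Pow(Add(407, -562), -1)), Mul(441, Pow(306703, -1))) = Add(Mul(248972, Pow(-155, -1)), Mul(441, Rational(1, 306703))) = Add(Mul(248972, Rational(-1, 155)), Rational(441, 306703)) = Add(Rational(-248972, 155), Rational(441, 306703)) = Rational(-76360390961, 47538965)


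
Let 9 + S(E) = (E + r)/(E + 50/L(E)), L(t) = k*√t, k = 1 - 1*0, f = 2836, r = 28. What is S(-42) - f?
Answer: -54467041/19147 - 175*I*√42/19147 ≈ -2844.7 - 0.059233*I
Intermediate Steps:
k = 1 (k = 1 + 0 = 1)
L(t) = √t (L(t) = 1*√t = √t)
S(E) = -9 + (28 + E)/(E + 50/√E) (S(E) = -9 + (E + 28)/(E + 50/(√E)) = -9 + (28 + E)/(E + 50/√E))
S(-42) - f = 2*(-225 - (-168)*I*√42 + 14*√(-42))/(50 + (-42)^(3/2)) - 1*2836 = 2*(-225 - (-168)*I*√42 + 14*(I*√42))/(50 - 42*I*√42) - 2836 = 2*(-225 + 168*I*√42 + 14*I*√42)/(50 - 42*I*√42) - 2836 = 2*(-225 + 182*I*√42)/(50 - 42*I*√42) - 2836 = -2836 + 2*(-225 + 182*I*√42)/(50 - 42*I*√42)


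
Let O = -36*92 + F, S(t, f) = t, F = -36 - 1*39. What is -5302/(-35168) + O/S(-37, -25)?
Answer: 59655095/650608 ≈ 91.691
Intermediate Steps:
F = -75 (F = -36 - 39 = -75)
O = -3387 (O = -36*92 - 75 = -3312 - 75 = -3387)
-5302/(-35168) + O/S(-37, -25) = -5302/(-35168) - 3387/(-37) = -5302*(-1/35168) - 3387*(-1/37) = 2651/17584 + 3387/37 = 59655095/650608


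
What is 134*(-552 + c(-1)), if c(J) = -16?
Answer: -76112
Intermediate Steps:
134*(-552 + c(-1)) = 134*(-552 - 16) = 134*(-568) = -76112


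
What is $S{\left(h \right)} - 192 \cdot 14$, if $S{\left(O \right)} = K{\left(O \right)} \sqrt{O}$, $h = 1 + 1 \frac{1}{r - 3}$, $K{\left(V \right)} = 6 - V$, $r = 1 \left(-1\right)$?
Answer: $-2688 + \frac{21 \sqrt{3}}{8} \approx -2683.5$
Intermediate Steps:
$r = -1$
$h = \frac{3}{4}$ ($h = 1 + 1 \frac{1}{-1 - 3} = 1 + 1 \frac{1}{-4} = 1 + 1 \left(- \frac{1}{4}\right) = 1 - \frac{1}{4} = \frac{3}{4} \approx 0.75$)
$S{\left(O \right)} = \sqrt{O} \left(6 - O\right)$ ($S{\left(O \right)} = \left(6 - O\right) \sqrt{O} = \sqrt{O} \left(6 - O\right)$)
$S{\left(h \right)} - 192 \cdot 14 = \sqrt{\frac{3}{4}} \left(6 - \frac{3}{4}\right) - 192 \cdot 14 = \frac{\sqrt{3}}{2} \left(6 - \frac{3}{4}\right) - 2688 = \frac{\sqrt{3}}{2} \cdot \frac{21}{4} - 2688 = \frac{21 \sqrt{3}}{8} - 2688 = -2688 + \frac{21 \sqrt{3}}{8}$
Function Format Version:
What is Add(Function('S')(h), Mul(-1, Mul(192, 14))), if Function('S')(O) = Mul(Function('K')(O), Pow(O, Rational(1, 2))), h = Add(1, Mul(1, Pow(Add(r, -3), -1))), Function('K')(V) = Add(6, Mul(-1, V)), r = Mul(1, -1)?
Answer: Add(-2688, Mul(Rational(21, 8), Pow(3, Rational(1, 2)))) ≈ -2683.5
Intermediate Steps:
r = -1
h = Rational(3, 4) (h = Add(1, Mul(1, Pow(Add(-1, -3), -1))) = Add(1, Mul(1, Pow(-4, -1))) = Add(1, Mul(1, Rational(-1, 4))) = Add(1, Rational(-1, 4)) = Rational(3, 4) ≈ 0.75000)
Function('S')(O) = Mul(Pow(O, Rational(1, 2)), Add(6, Mul(-1, O))) (Function('S')(O) = Mul(Add(6, Mul(-1, O)), Pow(O, Rational(1, 2))) = Mul(Pow(O, Rational(1, 2)), Add(6, Mul(-1, O))))
Add(Function('S')(h), Mul(-1, Mul(192, 14))) = Add(Mul(Pow(Rational(3, 4), Rational(1, 2)), Add(6, Mul(-1, Rational(3, 4)))), Mul(-1, Mul(192, 14))) = Add(Mul(Mul(Rational(1, 2), Pow(3, Rational(1, 2))), Add(6, Rational(-3, 4))), Mul(-1, 2688)) = Add(Mul(Mul(Rational(1, 2), Pow(3, Rational(1, 2))), Rational(21, 4)), -2688) = Add(Mul(Rational(21, 8), Pow(3, Rational(1, 2))), -2688) = Add(-2688, Mul(Rational(21, 8), Pow(3, Rational(1, 2))))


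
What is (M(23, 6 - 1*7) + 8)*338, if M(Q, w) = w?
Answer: 2366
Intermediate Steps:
(M(23, 6 - 1*7) + 8)*338 = ((6 - 1*7) + 8)*338 = ((6 - 7) + 8)*338 = (-1 + 8)*338 = 7*338 = 2366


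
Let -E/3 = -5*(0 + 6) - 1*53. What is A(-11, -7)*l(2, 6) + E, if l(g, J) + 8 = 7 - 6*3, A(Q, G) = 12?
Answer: 21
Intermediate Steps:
l(g, J) = -19 (l(g, J) = -8 + (7 - 6*3) = -8 + (7 - 1*18) = -8 + (7 - 18) = -8 - 11 = -19)
E = 249 (E = -3*(-5*(0 + 6) - 1*53) = -3*(-5*6 - 53) = -3*(-30 - 53) = -3*(-83) = 249)
A(-11, -7)*l(2, 6) + E = 12*(-19) + 249 = -228 + 249 = 21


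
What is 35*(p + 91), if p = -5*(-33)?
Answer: 8960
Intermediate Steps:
p = 165
35*(p + 91) = 35*(165 + 91) = 35*256 = 8960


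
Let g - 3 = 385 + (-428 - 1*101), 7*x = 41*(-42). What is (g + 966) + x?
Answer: 579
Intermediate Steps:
x = -246 (x = (41*(-42))/7 = (1/7)*(-1722) = -246)
g = -141 (g = 3 + (385 + (-428 - 1*101)) = 3 + (385 + (-428 - 101)) = 3 + (385 - 529) = 3 - 144 = -141)
(g + 966) + x = (-141 + 966) - 246 = 825 - 246 = 579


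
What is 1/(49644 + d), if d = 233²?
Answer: 1/103933 ≈ 9.6216e-6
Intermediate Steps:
d = 54289
1/(49644 + d) = 1/(49644 + 54289) = 1/103933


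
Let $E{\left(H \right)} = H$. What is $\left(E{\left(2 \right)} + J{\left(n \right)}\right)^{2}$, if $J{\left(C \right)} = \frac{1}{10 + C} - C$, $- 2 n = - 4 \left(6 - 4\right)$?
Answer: $\frac{729}{196} \approx 3.7194$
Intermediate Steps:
$n = 4$ ($n = - \frac{\left(-4\right) \left(6 - 4\right)}{2} = - \frac{\left(-4\right) 2}{2} = \left(- \frac{1}{2}\right) \left(-8\right) = 4$)
$\left(E{\left(2 \right)} + J{\left(n \right)}\right)^{2} = \left(2 + \frac{1 - 4^{2} - 40}{10 + 4}\right)^{2} = \left(2 + \frac{1 - 16 - 40}{14}\right)^{2} = \left(2 + \frac{1}{14} \left(-55\right)\right)^{2} = \left(2 - \frac{55}{14}\right)^{2} = \left(- \frac{27}{14}\right)^{2} = \frac{729}{196}$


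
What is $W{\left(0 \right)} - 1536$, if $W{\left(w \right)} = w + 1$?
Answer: $-1535$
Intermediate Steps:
$W{\left(w \right)} = 1 + w$
$W{\left(0 \right)} - 1536 = \left(1 + 0\right) - 1536 = 1 - 1536 = -1535$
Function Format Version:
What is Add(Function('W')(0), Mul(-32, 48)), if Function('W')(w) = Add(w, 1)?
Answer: -1535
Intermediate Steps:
Function('W')(w) = Add(1, w)
Add(Function('W')(0), Mul(-32, 48)) = Add(Add(1, 0), Mul(-32, 48)) = Add(1, -1536) = -1535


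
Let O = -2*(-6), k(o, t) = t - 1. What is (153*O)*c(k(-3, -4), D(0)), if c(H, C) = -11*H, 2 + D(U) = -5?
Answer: 100980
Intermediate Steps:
k(o, t) = -1 + t
D(U) = -7 (D(U) = -2 - 5 = -7)
O = 12
(153*O)*c(k(-3, -4), D(0)) = (153*12)*(-11*(-1 - 4)) = 1836*(-11*(-5)) = 1836*55 = 100980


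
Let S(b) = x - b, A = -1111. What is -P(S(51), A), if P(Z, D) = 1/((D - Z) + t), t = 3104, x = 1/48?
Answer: -48/98111 ≈ -0.00048924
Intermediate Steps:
x = 1/48 ≈ 0.020833
S(b) = 1/48 - b
P(Z, D) = 1/(3104 + D - Z) (P(Z, D) = 1/((D - Z) + 3104) = 1/(3104 + D - Z))
-P(S(51), A) = -1/(3104 - 1111 - (1/48 - 1*51)) = -1/(3104 - 1111 - (1/48 - 51)) = -1/(3104 - 1111 - 1*(-2447/48)) = -1/(3104 - 1111 + 2447/48) = -1/98111/48 = -1*48/98111 = -48/98111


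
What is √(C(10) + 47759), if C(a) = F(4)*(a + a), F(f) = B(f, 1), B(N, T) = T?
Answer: √47779 ≈ 218.58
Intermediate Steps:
F(f) = 1
C(a) = 2*a (C(a) = 1*(a + a) = 1*(2*a) = 2*a)
√(C(10) + 47759) = √(2*10 + 47759) = √(20 + 47759) = √47779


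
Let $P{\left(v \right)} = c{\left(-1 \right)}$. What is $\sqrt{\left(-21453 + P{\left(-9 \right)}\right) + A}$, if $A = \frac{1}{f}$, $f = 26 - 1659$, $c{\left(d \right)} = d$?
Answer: $\frac{i \sqrt{57211147439}}{1633} \approx 146.47 i$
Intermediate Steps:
$P{\left(v \right)} = -1$
$f = -1633$ ($f = 26 - 1659 = -1633$)
$A = - \frac{1}{1633}$ ($A = \frac{1}{-1633} = - \frac{1}{1633} \approx -0.00061237$)
$\sqrt{\left(-21453 + P{\left(-9 \right)}\right) + A} = \sqrt{\left(-21453 - 1\right) - \frac{1}{1633}} = \sqrt{-21454 - \frac{1}{1633}} = \sqrt{- \frac{35034383}{1633}} = \frac{i \sqrt{57211147439}}{1633}$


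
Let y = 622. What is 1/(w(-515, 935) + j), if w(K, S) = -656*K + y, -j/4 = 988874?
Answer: -1/3617034 ≈ -2.7647e-7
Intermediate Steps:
j = -3955496 (j = -4*988874 = -3955496)
w(K, S) = 622 - 656*K (w(K, S) = -656*K + 622 = 622 - 656*K)
1/(w(-515, 935) + j) = 1/((622 - 656*(-515)) - 3955496) = 1/((622 + 337840) - 3955496) = 1/(338462 - 3955496) = 1/(-3617034) = -1/3617034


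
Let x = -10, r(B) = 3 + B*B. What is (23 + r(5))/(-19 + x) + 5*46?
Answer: 6619/29 ≈ 228.24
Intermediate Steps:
r(B) = 3 + B²
(23 + r(5))/(-19 + x) + 5*46 = (23 + (3 + 5²))/(-19 - 10) + 5*46 = (23 + (3 + 25))/(-29) + 230 = (23 + 28)*(-1/29) + 230 = 51*(-1/29) + 230 = -51/29 + 230 = 6619/29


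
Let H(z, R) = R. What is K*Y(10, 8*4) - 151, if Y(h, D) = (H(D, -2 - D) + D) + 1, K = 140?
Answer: -291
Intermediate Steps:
Y(h, D) = -1 (Y(h, D) = ((-2 - D) + D) + 1 = -2 + 1 = -1)
K*Y(10, 8*4) - 151 = 140*(-1) - 151 = -140 - 151 = -291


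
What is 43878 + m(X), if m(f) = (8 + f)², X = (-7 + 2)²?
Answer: 44967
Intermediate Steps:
X = 25 (X = (-5)² = 25)
43878 + m(X) = 43878 + (8 + 25)² = 43878 + 33² = 43878 + 1089 = 44967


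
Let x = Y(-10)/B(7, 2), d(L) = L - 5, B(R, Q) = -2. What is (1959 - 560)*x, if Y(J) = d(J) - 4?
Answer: 26581/2 ≈ 13291.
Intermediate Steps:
d(L) = -5 + L
Y(J) = -9 + J (Y(J) = (-5 + J) - 4 = -9 + J)
x = 19/2 (x = (-9 - 10)/(-2) = -19*(-1/2) = 19/2 ≈ 9.5000)
(1959 - 560)*x = (1959 - 560)*(19/2) = 1399*(19/2) = 26581/2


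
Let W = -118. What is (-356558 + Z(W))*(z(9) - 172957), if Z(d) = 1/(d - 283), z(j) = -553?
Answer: 24808417984090/401 ≈ 6.1866e+10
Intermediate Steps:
Z(d) = 1/(-283 + d)
(-356558 + Z(W))*(z(9) - 172957) = (-356558 + 1/(-283 - 118))*(-553 - 172957) = (-356558 + 1/(-401))*(-173510) = (-356558 - 1/401)*(-173510) = -142979759/401*(-173510) = 24808417984090/401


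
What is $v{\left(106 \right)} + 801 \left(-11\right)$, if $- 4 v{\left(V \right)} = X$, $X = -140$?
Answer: $-8776$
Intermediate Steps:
$v{\left(V \right)} = 35$ ($v{\left(V \right)} = \left(- \frac{1}{4}\right) \left(-140\right) = 35$)
$v{\left(106 \right)} + 801 \left(-11\right) = 35 + 801 \left(-11\right) = 35 - 8811 = -8776$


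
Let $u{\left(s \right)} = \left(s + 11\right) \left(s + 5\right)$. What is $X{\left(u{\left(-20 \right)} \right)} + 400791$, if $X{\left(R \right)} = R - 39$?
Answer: $400887$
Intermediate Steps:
$u{\left(s \right)} = \left(5 + s\right) \left(11 + s\right)$ ($u{\left(s \right)} = \left(11 + s\right) \left(5 + s\right) = \left(5 + s\right) \left(11 + s\right)$)
$X{\left(R \right)} = -39 + R$ ($X{\left(R \right)} = R - 39 = -39 + R$)
$X{\left(u{\left(-20 \right)} \right)} + 400791 = \left(-39 + \left(55 + \left(-20\right)^{2} + 16 \left(-20\right)\right)\right) + 400791 = \left(-39 + \left(55 + 400 - 320\right)\right) + 400791 = \left(-39 + 135\right) + 400791 = 96 + 400791 = 400887$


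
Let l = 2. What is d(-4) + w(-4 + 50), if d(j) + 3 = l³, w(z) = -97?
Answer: -92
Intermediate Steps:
d(j) = 5 (d(j) = -3 + 2³ = -3 + 8 = 5)
d(-4) + w(-4 + 50) = 5 - 97 = -92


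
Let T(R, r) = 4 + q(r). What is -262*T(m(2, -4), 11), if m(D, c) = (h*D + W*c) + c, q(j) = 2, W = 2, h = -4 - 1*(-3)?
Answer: -1572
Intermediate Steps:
h = -1 (h = -4 + 3 = -1)
m(D, c) = -D + 3*c (m(D, c) = (-D + 2*c) + c = -D + 3*c)
T(R, r) = 6 (T(R, r) = 4 + 2 = 6)
-262*T(m(2, -4), 11) = -262*6 = -1572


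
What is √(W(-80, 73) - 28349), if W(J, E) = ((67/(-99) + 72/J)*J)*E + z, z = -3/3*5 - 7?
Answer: I*√20857265/33 ≈ 138.39*I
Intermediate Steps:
z = -12 (z = -3*⅓*5 - 7 = -1*5 - 7 = -5 - 7 = -12)
W(J, E) = -12 + E*J*(-67/99 + 72/J) (W(J, E) = ((67/(-99) + 72/J)*J)*E - 12 = ((67*(-1/99) + 72/J)*J)*E - 12 = ((-67/99 + 72/J)*J)*E - 12 = (J*(-67/99 + 72/J))*E - 12 = E*J*(-67/99 + 72/J) - 12 = -12 + E*J*(-67/99 + 72/J))
√(W(-80, 73) - 28349) = √((-12 + 72*73 - 67/99*73*(-80)) - 28349) = √((-12 + 5256 + 391280/99) - 28349) = √(910436/99 - 28349) = √(-1896115/99) = I*√20857265/33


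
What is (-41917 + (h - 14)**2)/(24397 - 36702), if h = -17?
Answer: 40956/12305 ≈ 3.3284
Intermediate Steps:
(-41917 + (h - 14)**2)/(24397 - 36702) = (-41917 + (-17 - 14)**2)/(24397 - 36702) = (-41917 + (-31)**2)/(-12305) = (-41917 + 961)*(-1/12305) = -40956*(-1/12305) = 40956/12305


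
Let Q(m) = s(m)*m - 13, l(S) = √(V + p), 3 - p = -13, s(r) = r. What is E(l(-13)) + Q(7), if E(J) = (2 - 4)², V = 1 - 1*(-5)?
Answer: 40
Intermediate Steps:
p = 16 (p = 3 - 1*(-13) = 3 + 13 = 16)
V = 6 (V = 1 + 5 = 6)
l(S) = √22 (l(S) = √(6 + 16) = √22)
E(J) = 4 (E(J) = (-2)² = 4)
Q(m) = -13 + m² (Q(m) = m*m - 13 = m² - 13 = -13 + m²)
E(l(-13)) + Q(7) = 4 + (-13 + 7²) = 4 + (-13 + 49) = 4 + 36 = 40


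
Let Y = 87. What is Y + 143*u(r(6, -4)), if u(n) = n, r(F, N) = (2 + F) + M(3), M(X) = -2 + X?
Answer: 1374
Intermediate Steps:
r(F, N) = 3 + F (r(F, N) = (2 + F) + (-2 + 3) = (2 + F) + 1 = 3 + F)
Y + 143*u(r(6, -4)) = 87 + 143*(3 + 6) = 87 + 143*9 = 87 + 1287 = 1374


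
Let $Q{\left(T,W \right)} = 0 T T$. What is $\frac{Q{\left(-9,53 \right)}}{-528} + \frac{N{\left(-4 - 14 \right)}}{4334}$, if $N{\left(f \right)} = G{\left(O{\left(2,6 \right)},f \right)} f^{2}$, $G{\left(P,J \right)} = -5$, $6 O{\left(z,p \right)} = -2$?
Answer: $- \frac{810}{2167} \approx -0.37379$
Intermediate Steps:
$O{\left(z,p \right)} = - \frac{1}{3}$ ($O{\left(z,p \right)} = \frac{1}{6} \left(-2\right) = - \frac{1}{3}$)
$Q{\left(T,W \right)} = 0$ ($Q{\left(T,W \right)} = 0 T = 0$)
$N{\left(f \right)} = - 5 f^{2}$
$\frac{Q{\left(-9,53 \right)}}{-528} + \frac{N{\left(-4 - 14 \right)}}{4334} = \frac{0}{-528} + \frac{\left(-5\right) \left(-4 - 14\right)^{2}}{4334} = 0 \left(- \frac{1}{528}\right) + - 5 \left(-18\right)^{2} \cdot \frac{1}{4334} = 0 + \left(-5\right) 324 \cdot \frac{1}{4334} = 0 - \frac{810}{2167} = - \frac{810}{2167}$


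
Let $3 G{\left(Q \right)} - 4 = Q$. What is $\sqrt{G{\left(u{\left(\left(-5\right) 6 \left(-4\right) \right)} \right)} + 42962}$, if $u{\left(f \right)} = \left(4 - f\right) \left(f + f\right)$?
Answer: $\frac{5 \sqrt{12126}}{3} \approx 183.53$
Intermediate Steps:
$u{\left(f \right)} = 2 f \left(4 - f\right)$ ($u{\left(f \right)} = \left(4 - f\right) 2 f = 2 f \left(4 - f\right)$)
$G{\left(Q \right)} = \frac{4}{3} + \frac{Q}{3}$
$\sqrt{G{\left(u{\left(\left(-5\right) 6 \left(-4\right) \right)} \right)} + 42962} = \sqrt{\left(\frac{4}{3} + \frac{2 \left(-5\right) 6 \left(-4\right) \left(4 - \left(-5\right) 6 \left(-4\right)\right)}{3}\right) + 42962} = \sqrt{\left(\frac{4}{3} + \frac{2 \left(\left(-30\right) \left(-4\right)\right) \left(4 - \left(-30\right) \left(-4\right)\right)}{3}\right) + 42962} = \sqrt{\left(\frac{4}{3} + \frac{2 \cdot 120 \left(4 - 120\right)}{3}\right) + 42962} = \sqrt{\left(\frac{4}{3} + \frac{2 \cdot 120 \left(-116\right)}{3}\right) + 42962} = \sqrt{\left(\frac{4}{3} + \frac{1}{3} \left(-27840\right)\right) + 42962} = \sqrt{\left(\frac{4}{3} - 9280\right) + 42962} = \sqrt{- \frac{27836}{3} + 42962} = \sqrt{\frac{101050}{3}} = \frac{5 \sqrt{12126}}{3}$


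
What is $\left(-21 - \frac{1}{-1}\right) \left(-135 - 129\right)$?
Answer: $5280$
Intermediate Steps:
$\left(-21 - \frac{1}{-1}\right) \left(-135 - 129\right) = \left(-21 - -1\right) \left(-264\right) = \left(-21 + 1\right) \left(-264\right) = \left(-20\right) \left(-264\right) = 5280$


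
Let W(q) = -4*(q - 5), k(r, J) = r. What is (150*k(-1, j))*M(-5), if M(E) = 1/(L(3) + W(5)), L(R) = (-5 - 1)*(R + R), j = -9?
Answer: 25/6 ≈ 4.1667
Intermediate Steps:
W(q) = 20 - 4*q (W(q) = -4*(-5 + q) = 20 - 4*q)
L(R) = -12*R
M(E) = -1/36 (M(E) = 1/(-12*3 + (20 - 4*5)) = 1/(-36 + (20 - 20)) = 1/(-36 + 0) = 1/(-36) = -1/36)
(150*k(-1, j))*M(-5) = (150*(-1))*(-1/36) = -150*(-1/36) = 25/6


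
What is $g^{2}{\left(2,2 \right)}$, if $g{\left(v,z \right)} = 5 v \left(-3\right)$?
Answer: $900$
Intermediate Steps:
$g{\left(v,z \right)} = - 15 v$
$g^{2}{\left(2,2 \right)} = \left(\left(-15\right) 2\right)^{2} = \left(-30\right)^{2} = 900$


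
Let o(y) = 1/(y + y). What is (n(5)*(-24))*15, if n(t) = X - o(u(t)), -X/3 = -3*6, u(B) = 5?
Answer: -19404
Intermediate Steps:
X = 54 (X = -(-9)*6 = -3*(-18) = 54)
o(y) = 1/(2*y)
n(t) = 539/10 (n(t) = 54 - 1/(2*5) = 54 - 1*⅒ = 54 - ⅒ = 539/10)
(n(5)*(-24))*15 = ((539/10)*(-24))*15 = -6468/5*15 = -19404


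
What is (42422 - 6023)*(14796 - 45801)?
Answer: -1128550995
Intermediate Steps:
(42422 - 6023)*(14796 - 45801) = 36399*(-31005) = -1128550995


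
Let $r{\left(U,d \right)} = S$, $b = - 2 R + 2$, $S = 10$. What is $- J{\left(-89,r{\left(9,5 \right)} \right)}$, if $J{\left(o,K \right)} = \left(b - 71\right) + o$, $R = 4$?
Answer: $166$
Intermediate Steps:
$b = -6$ ($b = \left(-2\right) 4 + 2 = -8 + 2 = -6$)
$r{\left(U,d \right)} = 10$
$J{\left(o,K \right)} = -77 + o$ ($J{\left(o,K \right)} = \left(-6 - 71\right) + o = -77 + o$)
$- J{\left(-89,r{\left(9,5 \right)} \right)} = - (-77 - 89) = \left(-1\right) \left(-166\right) = 166$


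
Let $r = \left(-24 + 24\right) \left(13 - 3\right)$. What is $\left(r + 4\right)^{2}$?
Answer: $16$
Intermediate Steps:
$r = 0$ ($r = 0 \cdot 10 = 0$)
$\left(r + 4\right)^{2} = \left(0 + 4\right)^{2} = 4^{2} = 16$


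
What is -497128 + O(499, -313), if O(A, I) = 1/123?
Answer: -61146743/123 ≈ -4.9713e+5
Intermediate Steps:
O(A, I) = 1/123
-497128 + O(499, -313) = -497128 + 1/123 = -61146743/123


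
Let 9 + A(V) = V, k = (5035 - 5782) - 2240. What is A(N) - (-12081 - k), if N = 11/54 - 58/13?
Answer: 6374681/702 ≈ 9080.7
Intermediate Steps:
k = -2987 (k = -747 - 2240 = -2987)
N = -2989/702 (N = 11*(1/54) - 58*1/13 = 11/54 - 58/13 = -2989/702 ≈ -4.2578)
A(V) = -9 + V
A(N) - (-12081 - k) = (-9 - 2989/702) - (-12081 - 1*(-2987)) = -9307/702 - (-12081 + 2987) = -9307/702 - 1*(-9094) = -9307/702 + 9094 = 6374681/702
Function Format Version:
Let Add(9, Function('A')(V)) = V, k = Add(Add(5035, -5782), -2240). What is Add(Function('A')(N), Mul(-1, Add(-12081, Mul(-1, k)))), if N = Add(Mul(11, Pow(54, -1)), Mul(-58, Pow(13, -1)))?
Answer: Rational(6374681, 702) ≈ 9080.7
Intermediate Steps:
k = -2987 (k = Add(-747, -2240) = -2987)
N = Rational(-2989, 702) (N = Add(Mul(11, Rational(1, 54)), Mul(-58, Rational(1, 13))) = Add(Rational(11, 54), Rational(-58, 13)) = Rational(-2989, 702) ≈ -4.2578)
Function('A')(V) = Add(-9, V)
Add(Function('A')(N), Mul(-1, Add(-12081, Mul(-1, k)))) = Add(Add(-9, Rational(-2989, 702)), Mul(-1, Add(-12081, Mul(-1, -2987)))) = Add(Rational(-9307, 702), Mul(-1, Add(-12081, 2987))) = Add(Rational(-9307, 702), Mul(-1, -9094)) = Add(Rational(-9307, 702), 9094) = Rational(6374681, 702)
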